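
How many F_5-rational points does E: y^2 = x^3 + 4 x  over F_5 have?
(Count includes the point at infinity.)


For each x in F_5, count y with y^2 = x^3 + 4 x + 0 mod 5:
  x = 0: RHS = 0, y in [0]  -> 1 point(s)
  x = 1: RHS = 0, y in [0]  -> 1 point(s)
  x = 2: RHS = 1, y in [1, 4]  -> 2 point(s)
  x = 3: RHS = 4, y in [2, 3]  -> 2 point(s)
  x = 4: RHS = 0, y in [0]  -> 1 point(s)
Affine points: 7. Add the point at infinity: total = 8.

#E(F_5) = 8


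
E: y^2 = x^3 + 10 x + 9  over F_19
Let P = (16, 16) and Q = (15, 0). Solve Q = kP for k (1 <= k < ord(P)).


Enumerate multiples of P until we hit Q = (15, 0):
  1P = (16, 16)
  2P = (15, 0)
Match found at i = 2.

k = 2


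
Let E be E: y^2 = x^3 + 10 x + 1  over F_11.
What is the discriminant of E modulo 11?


4 a^3 + 27 b^2 = 4*10^3 + 27*1^2 = 4000 + 27 = 4027
Delta = -16 * (4027) = -64432
Delta mod 11 = 6

Delta = 6 (mod 11)


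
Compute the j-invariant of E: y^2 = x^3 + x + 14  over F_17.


Delta = -16(4 a^3 + 27 b^2) mod 17 = 9
-1728 * (4 a)^3 = -1728 * (4*1)^3 mod 17 = 10
j = 10 * 9^(-1) mod 17 = 3

j = 3 (mod 17)


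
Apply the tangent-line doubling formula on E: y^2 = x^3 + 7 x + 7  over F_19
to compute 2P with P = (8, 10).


Doubling: s = (3 x1^2 + a) / (2 y1)
s = (3*8^2 + 7) / (2*10) mod 19 = 9
x3 = s^2 - 2 x1 mod 19 = 9^2 - 2*8 = 8
y3 = s (x1 - x3) - y1 mod 19 = 9 * (8 - 8) - 10 = 9

2P = (8, 9)


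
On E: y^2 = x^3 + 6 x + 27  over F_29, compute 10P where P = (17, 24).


k = 10 = 1010_2 (binary, LSB first: 0101)
Double-and-add from P = (17, 24):
  bit 0 = 0: acc unchanged = O
  bit 1 = 1: acc = O + (18, 14) = (18, 14)
  bit 2 = 0: acc unchanged = (18, 14)
  bit 3 = 1: acc = (18, 14) + (7, 8) = (17, 5)

10P = (17, 5)


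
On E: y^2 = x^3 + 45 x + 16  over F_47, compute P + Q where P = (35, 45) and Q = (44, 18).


P != Q, so use the chord formula.
s = (y2 - y1) / (x2 - x1) = (20) / (9) mod 47 = 44
x3 = s^2 - x1 - x2 mod 47 = 44^2 - 35 - 44 = 24
y3 = s (x1 - x3) - y1 mod 47 = 44 * (35 - 24) - 45 = 16

P + Q = (24, 16)


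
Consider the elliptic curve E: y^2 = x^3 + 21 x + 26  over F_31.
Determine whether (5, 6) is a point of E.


Check whether y^2 = x^3 + 21 x + 26 (mod 31) for (x, y) = (5, 6).
LHS: y^2 = 6^2 mod 31 = 5
RHS: x^3 + 21 x + 26 = 5^3 + 21*5 + 26 mod 31 = 8
LHS != RHS

No, not on the curve


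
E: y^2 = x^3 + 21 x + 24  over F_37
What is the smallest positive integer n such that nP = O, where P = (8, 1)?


Compute successive multiples of P until we hit O:
  1P = (8, 1)
  2P = (32, 33)
  3P = (7, 25)
  4P = (6, 25)
  5P = (19, 20)
  6P = (35, 23)
  7P = (24, 12)
  8P = (14, 18)
  ... (continuing to 32P)
  32P = O

ord(P) = 32


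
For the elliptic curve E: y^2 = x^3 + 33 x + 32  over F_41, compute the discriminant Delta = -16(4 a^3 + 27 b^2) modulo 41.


4 a^3 + 27 b^2 = 4*33^3 + 27*32^2 = 143748 + 27648 = 171396
Delta = -16 * (171396) = -2742336
Delta mod 41 = 31

Delta = 31 (mod 41)


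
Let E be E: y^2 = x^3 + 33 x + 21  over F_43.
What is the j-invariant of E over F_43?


Delta = -16(4 a^3 + 27 b^2) mod 43 = 37
-1728 * (4 a)^3 = -1728 * (4*33)^3 mod 43 = 42
j = 42 * 37^(-1) mod 43 = 36

j = 36 (mod 43)


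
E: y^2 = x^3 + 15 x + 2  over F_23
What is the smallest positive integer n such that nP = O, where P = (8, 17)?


Compute successive multiples of P until we hit O:
  1P = (8, 17)
  2P = (7, 6)
  3P = (14, 9)
  4P = (13, 5)
  5P = (5, 8)
  6P = (19, 19)
  7P = (12, 22)
  8P = (6, 20)
  ... (continuing to 31P)
  31P = O

ord(P) = 31


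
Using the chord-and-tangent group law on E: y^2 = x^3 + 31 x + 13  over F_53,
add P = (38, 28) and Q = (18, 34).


P != Q, so use the chord formula.
s = (y2 - y1) / (x2 - x1) = (6) / (33) mod 53 = 5
x3 = s^2 - x1 - x2 mod 53 = 5^2 - 38 - 18 = 22
y3 = s (x1 - x3) - y1 mod 53 = 5 * (38 - 22) - 28 = 52

P + Q = (22, 52)


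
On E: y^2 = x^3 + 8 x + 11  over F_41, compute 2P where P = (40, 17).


Doubling: s = (3 x1^2 + a) / (2 y1)
s = (3*40^2 + 8) / (2*17) mod 41 = 16
x3 = s^2 - 2 x1 mod 41 = 16^2 - 2*40 = 12
y3 = s (x1 - x3) - y1 mod 41 = 16 * (40 - 12) - 17 = 21

2P = (12, 21)


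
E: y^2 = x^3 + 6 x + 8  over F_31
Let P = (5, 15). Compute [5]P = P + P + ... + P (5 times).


k = 5 = 101_2 (binary, LSB first: 101)
Double-and-add from P = (5, 15):
  bit 0 = 1: acc = O + (5, 15) = (5, 15)
  bit 1 = 0: acc unchanged = (5, 15)
  bit 2 = 1: acc = (5, 15) + (29, 22) = (29, 9)

5P = (29, 9)


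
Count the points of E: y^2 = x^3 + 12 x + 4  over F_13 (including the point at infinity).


For each x in F_13, count y with y^2 = x^3 + 12 x + 4 mod 13:
  x = 0: RHS = 4, y in [2, 11]  -> 2 point(s)
  x = 1: RHS = 4, y in [2, 11]  -> 2 point(s)
  x = 2: RHS = 10, y in [6, 7]  -> 2 point(s)
  x = 4: RHS = 12, y in [5, 8]  -> 2 point(s)
  x = 8: RHS = 1, y in [1, 12]  -> 2 point(s)
  x = 9: RHS = 9, y in [3, 10]  -> 2 point(s)
  x = 12: RHS = 4, y in [2, 11]  -> 2 point(s)
Affine points: 14. Add the point at infinity: total = 15.

#E(F_13) = 15


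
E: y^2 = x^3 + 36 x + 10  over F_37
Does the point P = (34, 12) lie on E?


Check whether y^2 = x^3 + 36 x + 10 (mod 37) for (x, y) = (34, 12).
LHS: y^2 = 12^2 mod 37 = 33
RHS: x^3 + 36 x + 10 = 34^3 + 36*34 + 10 mod 37 = 23
LHS != RHS

No, not on the curve


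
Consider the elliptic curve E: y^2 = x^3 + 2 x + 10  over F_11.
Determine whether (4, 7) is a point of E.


Check whether y^2 = x^3 + 2 x + 10 (mod 11) for (x, y) = (4, 7).
LHS: y^2 = 7^2 mod 11 = 5
RHS: x^3 + 2 x + 10 = 4^3 + 2*4 + 10 mod 11 = 5
LHS = RHS

Yes, on the curve


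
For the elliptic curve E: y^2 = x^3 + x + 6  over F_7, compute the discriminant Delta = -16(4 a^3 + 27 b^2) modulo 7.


4 a^3 + 27 b^2 = 4*1^3 + 27*6^2 = 4 + 972 = 976
Delta = -16 * (976) = -15616
Delta mod 7 = 1

Delta = 1 (mod 7)


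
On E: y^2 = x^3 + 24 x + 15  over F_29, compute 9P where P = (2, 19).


k = 9 = 1001_2 (binary, LSB first: 1001)
Double-and-add from P = (2, 19):
  bit 0 = 1: acc = O + (2, 19) = (2, 19)
  bit 1 = 0: acc unchanged = (2, 19)
  bit 2 = 0: acc unchanged = (2, 19)
  bit 3 = 1: acc = (2, 19) + (21, 6) = (19, 14)

9P = (19, 14)


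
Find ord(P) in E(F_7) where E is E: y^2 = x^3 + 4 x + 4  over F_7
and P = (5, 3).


Compute successive multiples of P until we hit O:
  1P = (5, 3)
  2P = (1, 3)
  3P = (1, 4)
  4P = (5, 4)
  5P = O

ord(P) = 5


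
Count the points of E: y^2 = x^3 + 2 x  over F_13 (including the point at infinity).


For each x in F_13, count y with y^2 = x^3 + 2 x + 0 mod 13:
  x = 0: RHS = 0, y in [0]  -> 1 point(s)
  x = 1: RHS = 3, y in [4, 9]  -> 2 point(s)
  x = 2: RHS = 12, y in [5, 8]  -> 2 point(s)
  x = 11: RHS = 1, y in [1, 12]  -> 2 point(s)
  x = 12: RHS = 10, y in [6, 7]  -> 2 point(s)
Affine points: 9. Add the point at infinity: total = 10.

#E(F_13) = 10


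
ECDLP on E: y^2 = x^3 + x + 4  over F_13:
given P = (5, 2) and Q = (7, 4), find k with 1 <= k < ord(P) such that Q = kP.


Enumerate multiples of P until we hit Q = (7, 4):
  1P = (5, 2)
  2P = (0, 2)
  3P = (8, 11)
  4P = (9, 12)
  5P = (2, 12)
  6P = (7, 9)
  7P = (10, 0)
  8P = (7, 4)
Match found at i = 8.

k = 8


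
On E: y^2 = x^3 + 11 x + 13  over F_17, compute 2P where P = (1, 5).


Doubling: s = (3 x1^2 + a) / (2 y1)
s = (3*1^2 + 11) / (2*5) mod 17 = 15
x3 = s^2 - 2 x1 mod 17 = 15^2 - 2*1 = 2
y3 = s (x1 - x3) - y1 mod 17 = 15 * (1 - 2) - 5 = 14

2P = (2, 14)


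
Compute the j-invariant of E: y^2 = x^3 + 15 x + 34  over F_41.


Delta = -16(4 a^3 + 27 b^2) mod 41 = 17
-1728 * (4 a)^3 = -1728 * (4*15)^3 mod 41 = 10
j = 10 * 17^(-1) mod 41 = 3

j = 3 (mod 41)


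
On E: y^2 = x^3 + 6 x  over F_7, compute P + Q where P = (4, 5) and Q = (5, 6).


P != Q, so use the chord formula.
s = (y2 - y1) / (x2 - x1) = (1) / (1) mod 7 = 1
x3 = s^2 - x1 - x2 mod 7 = 1^2 - 4 - 5 = 6
y3 = s (x1 - x3) - y1 mod 7 = 1 * (4 - 6) - 5 = 0

P + Q = (6, 0)


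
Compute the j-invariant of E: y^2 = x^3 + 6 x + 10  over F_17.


Delta = -16(4 a^3 + 27 b^2) mod 17 = 11
-1728 * (4 a)^3 = -1728 * (4*6)^3 mod 17 = 1
j = 1 * 11^(-1) mod 17 = 14

j = 14 (mod 17)


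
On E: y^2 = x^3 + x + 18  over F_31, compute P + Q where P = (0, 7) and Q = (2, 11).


P != Q, so use the chord formula.
s = (y2 - y1) / (x2 - x1) = (4) / (2) mod 31 = 2
x3 = s^2 - x1 - x2 mod 31 = 2^2 - 0 - 2 = 2
y3 = s (x1 - x3) - y1 mod 31 = 2 * (0 - 2) - 7 = 20

P + Q = (2, 20)


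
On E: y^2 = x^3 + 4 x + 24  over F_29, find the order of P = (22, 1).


Compute successive multiples of P until we hit O:
  1P = (22, 1)
  2P = (23, 25)
  3P = (9, 21)
  4P = (5, 13)
  5P = (3, 18)
  6P = (24, 13)
  7P = (19, 17)
  8P = (10, 22)
  ... (continuing to 24P)
  24P = O

ord(P) = 24


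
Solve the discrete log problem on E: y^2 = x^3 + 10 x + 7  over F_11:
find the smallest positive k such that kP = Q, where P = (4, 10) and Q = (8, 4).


Enumerate multiples of P until we hit Q = (8, 4):
  1P = (4, 10)
  2P = (8, 7)
  3P = (3, 3)
  4P = (9, 10)
  5P = (9, 1)
  6P = (3, 8)
  7P = (8, 4)
Match found at i = 7.

k = 7


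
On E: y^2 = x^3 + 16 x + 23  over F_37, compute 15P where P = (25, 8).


k = 15 = 1111_2 (binary, LSB first: 1111)
Double-and-add from P = (25, 8):
  bit 0 = 1: acc = O + (25, 8) = (25, 8)
  bit 1 = 1: acc = (25, 8) + (31, 9) = (17, 18)
  bit 2 = 1: acc = (17, 18) + (22, 16) = (10, 31)
  bit 3 = 1: acc = (10, 31) + (18, 1) = (30, 7)

15P = (30, 7)


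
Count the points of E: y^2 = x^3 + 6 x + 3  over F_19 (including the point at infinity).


For each x in F_19, count y with y^2 = x^3 + 6 x + 3 mod 19:
  x = 2: RHS = 4, y in [2, 17]  -> 2 point(s)
  x = 5: RHS = 6, y in [5, 14]  -> 2 point(s)
  x = 9: RHS = 7, y in [8, 11]  -> 2 point(s)
  x = 12: RHS = 17, y in [6, 13]  -> 2 point(s)
  x = 13: RHS = 17, y in [6, 13]  -> 2 point(s)
  x = 14: RHS = 0, y in [0]  -> 1 point(s)
Affine points: 11. Add the point at infinity: total = 12.

#E(F_19) = 12


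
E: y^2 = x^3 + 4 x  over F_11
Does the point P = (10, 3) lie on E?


Check whether y^2 = x^3 + 4 x + 0 (mod 11) for (x, y) = (10, 3).
LHS: y^2 = 3^2 mod 11 = 9
RHS: x^3 + 4 x + 0 = 10^3 + 4*10 + 0 mod 11 = 6
LHS != RHS

No, not on the curve


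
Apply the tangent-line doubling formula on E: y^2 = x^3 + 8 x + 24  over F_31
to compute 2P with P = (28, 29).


Doubling: s = (3 x1^2 + a) / (2 y1)
s = (3*28^2 + 8) / (2*29) mod 31 = 30
x3 = s^2 - 2 x1 mod 31 = 30^2 - 2*28 = 7
y3 = s (x1 - x3) - y1 mod 31 = 30 * (28 - 7) - 29 = 12

2P = (7, 12)


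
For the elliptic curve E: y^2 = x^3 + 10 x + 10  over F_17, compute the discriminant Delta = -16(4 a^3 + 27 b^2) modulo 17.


4 a^3 + 27 b^2 = 4*10^3 + 27*10^2 = 4000 + 2700 = 6700
Delta = -16 * (6700) = -107200
Delta mod 17 = 2

Delta = 2 (mod 17)


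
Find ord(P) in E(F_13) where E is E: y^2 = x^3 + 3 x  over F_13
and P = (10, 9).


Compute successive multiples of P until we hit O:
  1P = (10, 9)
  2P = (3, 7)
  3P = (3, 6)
  4P = (10, 4)
  5P = O

ord(P) = 5


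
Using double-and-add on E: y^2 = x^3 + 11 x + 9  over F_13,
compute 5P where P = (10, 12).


k = 5 = 101_2 (binary, LSB first: 101)
Double-and-add from P = (10, 12):
  bit 0 = 1: acc = O + (10, 12) = (10, 12)
  bit 1 = 0: acc unchanged = (10, 12)
  bit 2 = 1: acc = (10, 12) + (3, 2) = (10, 1)

5P = (10, 1)


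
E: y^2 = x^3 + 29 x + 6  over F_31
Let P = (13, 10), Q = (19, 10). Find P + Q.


P != Q, so use the chord formula.
s = (y2 - y1) / (x2 - x1) = (0) / (6) mod 31 = 0
x3 = s^2 - x1 - x2 mod 31 = 0^2 - 13 - 19 = 30
y3 = s (x1 - x3) - y1 mod 31 = 0 * (13 - 30) - 10 = 21

P + Q = (30, 21)


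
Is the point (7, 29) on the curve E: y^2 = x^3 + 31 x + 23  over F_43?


Check whether y^2 = x^3 + 31 x + 23 (mod 43) for (x, y) = (7, 29).
LHS: y^2 = 29^2 mod 43 = 24
RHS: x^3 + 31 x + 23 = 7^3 + 31*7 + 23 mod 43 = 24
LHS = RHS

Yes, on the curve


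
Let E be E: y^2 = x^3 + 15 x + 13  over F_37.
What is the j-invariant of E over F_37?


Delta = -16(4 a^3 + 27 b^2) mod 37 = 36
-1728 * (4 a)^3 = -1728 * (4*15)^3 mod 37 = 8
j = 8 * 36^(-1) mod 37 = 29

j = 29 (mod 37)


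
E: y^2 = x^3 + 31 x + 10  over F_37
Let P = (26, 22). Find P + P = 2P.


Doubling: s = (3 x1^2 + a) / (2 y1)
s = (3*26^2 + 31) / (2*22) mod 37 = 14
x3 = s^2 - 2 x1 mod 37 = 14^2 - 2*26 = 33
y3 = s (x1 - x3) - y1 mod 37 = 14 * (26 - 33) - 22 = 28

2P = (33, 28)


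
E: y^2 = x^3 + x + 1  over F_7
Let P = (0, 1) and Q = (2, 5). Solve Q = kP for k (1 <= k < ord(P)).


Enumerate multiples of P until we hit Q = (2, 5):
  1P = (0, 1)
  2P = (2, 5)
Match found at i = 2.

k = 2


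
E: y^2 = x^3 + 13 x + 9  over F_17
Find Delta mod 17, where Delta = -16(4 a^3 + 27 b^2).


4 a^3 + 27 b^2 = 4*13^3 + 27*9^2 = 8788 + 2187 = 10975
Delta = -16 * (10975) = -175600
Delta mod 17 = 10

Delta = 10 (mod 17)


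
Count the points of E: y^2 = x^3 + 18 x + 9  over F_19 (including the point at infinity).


For each x in F_19, count y with y^2 = x^3 + 18 x + 9 mod 19:
  x = 0: RHS = 9, y in [3, 16]  -> 2 point(s)
  x = 1: RHS = 9, y in [3, 16]  -> 2 point(s)
  x = 8: RHS = 0, y in [0]  -> 1 point(s)
  x = 9: RHS = 7, y in [8, 11]  -> 2 point(s)
  x = 10: RHS = 11, y in [7, 12]  -> 2 point(s)
  x = 15: RHS = 6, y in [5, 14]  -> 2 point(s)
  x = 16: RHS = 4, y in [2, 17]  -> 2 point(s)
  x = 18: RHS = 9, y in [3, 16]  -> 2 point(s)
Affine points: 15. Add the point at infinity: total = 16.

#E(F_19) = 16


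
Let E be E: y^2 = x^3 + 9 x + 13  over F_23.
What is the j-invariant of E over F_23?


Delta = -16(4 a^3 + 27 b^2) mod 23 = 5
-1728 * (4 a)^3 = -1728 * (4*9)^3 mod 23 = 10
j = 10 * 5^(-1) mod 23 = 2

j = 2 (mod 23)


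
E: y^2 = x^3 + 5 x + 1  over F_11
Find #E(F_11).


For each x in F_11, count y with y^2 = x^3 + 5 x + 1 mod 11:
  x = 0: RHS = 1, y in [1, 10]  -> 2 point(s)
  x = 6: RHS = 5, y in [4, 7]  -> 2 point(s)
  x = 7: RHS = 5, y in [4, 7]  -> 2 point(s)
  x = 8: RHS = 3, y in [5, 6]  -> 2 point(s)
  x = 9: RHS = 5, y in [4, 7]  -> 2 point(s)
Affine points: 10. Add the point at infinity: total = 11.

#E(F_11) = 11


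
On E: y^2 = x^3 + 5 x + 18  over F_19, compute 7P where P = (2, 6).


k = 7 = 111_2 (binary, LSB first: 111)
Double-and-add from P = (2, 6):
  bit 0 = 1: acc = O + (2, 6) = (2, 6)
  bit 1 = 1: acc = (2, 6) + (5, 4) = (4, 8)
  bit 2 = 1: acc = (4, 8) + (14, 1) = (7, 15)

7P = (7, 15)


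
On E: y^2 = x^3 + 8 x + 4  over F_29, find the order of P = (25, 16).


Compute successive multiples of P until we hit O:
  1P = (25, 16)
  2P = (2, 17)
  3P = (27, 3)
  4P = (12, 1)
  5P = (5, 16)
  6P = (28, 13)
  7P = (6, 23)
  8P = (4, 19)
  ... (continuing to 34P)
  34P = O

ord(P) = 34


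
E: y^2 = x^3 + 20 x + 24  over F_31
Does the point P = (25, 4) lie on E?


Check whether y^2 = x^3 + 20 x + 24 (mod 31) for (x, y) = (25, 4).
LHS: y^2 = 4^2 mod 31 = 16
RHS: x^3 + 20 x + 24 = 25^3 + 20*25 + 24 mod 31 = 29
LHS != RHS

No, not on the curve


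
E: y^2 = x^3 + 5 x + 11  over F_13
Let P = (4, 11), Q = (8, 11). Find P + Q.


P != Q, so use the chord formula.
s = (y2 - y1) / (x2 - x1) = (0) / (4) mod 13 = 0
x3 = s^2 - x1 - x2 mod 13 = 0^2 - 4 - 8 = 1
y3 = s (x1 - x3) - y1 mod 13 = 0 * (4 - 1) - 11 = 2

P + Q = (1, 2)


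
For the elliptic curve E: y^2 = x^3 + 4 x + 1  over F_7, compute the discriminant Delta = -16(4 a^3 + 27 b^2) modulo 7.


4 a^3 + 27 b^2 = 4*4^3 + 27*1^2 = 256 + 27 = 283
Delta = -16 * (283) = -4528
Delta mod 7 = 1

Delta = 1 (mod 7)


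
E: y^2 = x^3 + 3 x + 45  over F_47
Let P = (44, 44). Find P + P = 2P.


Doubling: s = (3 x1^2 + a) / (2 y1)
s = (3*44^2 + 3) / (2*44) mod 47 = 42
x3 = s^2 - 2 x1 mod 47 = 42^2 - 2*44 = 31
y3 = s (x1 - x3) - y1 mod 47 = 42 * (44 - 31) - 44 = 32

2P = (31, 32)


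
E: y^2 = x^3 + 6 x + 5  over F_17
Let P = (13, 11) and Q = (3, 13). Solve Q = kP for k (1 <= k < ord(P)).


Enumerate multiples of P until we hit Q = (3, 13):
  1P = (13, 11)
  2P = (7, 13)
  3P = (16, 7)
  4P = (3, 4)
  5P = (2, 12)
  6P = (11, 12)
  7P = (6, 11)
  8P = (15, 6)
  9P = (8, 2)
  10P = (4, 12)
  11P = (4, 5)
  12P = (8, 15)
  13P = (15, 11)
  14P = (6, 6)
  15P = (11, 5)
  16P = (2, 5)
  17P = (3, 13)
Match found at i = 17.

k = 17


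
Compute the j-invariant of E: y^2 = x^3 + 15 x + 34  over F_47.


Delta = -16(4 a^3 + 27 b^2) mod 47 = 42
-1728 * (4 a)^3 = -1728 * (4*15)^3 mod 47 = 9
j = 9 * 42^(-1) mod 47 = 17

j = 17 (mod 47)


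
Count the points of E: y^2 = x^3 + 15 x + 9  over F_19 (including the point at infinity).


For each x in F_19, count y with y^2 = x^3 + 15 x + 9 mod 19:
  x = 0: RHS = 9, y in [3, 16]  -> 2 point(s)
  x = 1: RHS = 6, y in [5, 14]  -> 2 point(s)
  x = 2: RHS = 9, y in [3, 16]  -> 2 point(s)
  x = 3: RHS = 5, y in [9, 10]  -> 2 point(s)
  x = 4: RHS = 0, y in [0]  -> 1 point(s)
  x = 5: RHS = 0, y in [0]  -> 1 point(s)
  x = 6: RHS = 11, y in [7, 12]  -> 2 point(s)
  x = 7: RHS = 1, y in [1, 18]  -> 2 point(s)
  x = 10: RHS = 0, y in [0]  -> 1 point(s)
  x = 11: RHS = 4, y in [2, 17]  -> 2 point(s)
  x = 12: RHS = 17, y in [6, 13]  -> 2 point(s)
  x = 13: RHS = 7, y in [8, 11]  -> 2 point(s)
  x = 17: RHS = 9, y in [3, 16]  -> 2 point(s)
Affine points: 23. Add the point at infinity: total = 24.

#E(F_19) = 24


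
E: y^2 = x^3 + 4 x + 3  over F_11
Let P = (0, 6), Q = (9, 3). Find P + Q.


P != Q, so use the chord formula.
s = (y2 - y1) / (x2 - x1) = (8) / (9) mod 11 = 7
x3 = s^2 - x1 - x2 mod 11 = 7^2 - 0 - 9 = 7
y3 = s (x1 - x3) - y1 mod 11 = 7 * (0 - 7) - 6 = 0

P + Q = (7, 0)


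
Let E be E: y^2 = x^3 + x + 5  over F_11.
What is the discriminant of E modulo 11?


4 a^3 + 27 b^2 = 4*1^3 + 27*5^2 = 4 + 675 = 679
Delta = -16 * (679) = -10864
Delta mod 11 = 4

Delta = 4 (mod 11)


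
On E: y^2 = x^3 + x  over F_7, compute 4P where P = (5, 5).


k = 4 = 100_2 (binary, LSB first: 001)
Double-and-add from P = (5, 5):
  bit 0 = 0: acc unchanged = O
  bit 1 = 0: acc unchanged = O
  bit 2 = 1: acc = O + (0, 0) = (0, 0)

4P = (0, 0)


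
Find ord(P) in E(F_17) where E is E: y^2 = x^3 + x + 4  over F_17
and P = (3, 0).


Compute successive multiples of P until we hit O:
  1P = (3, 0)
  2P = O

ord(P) = 2


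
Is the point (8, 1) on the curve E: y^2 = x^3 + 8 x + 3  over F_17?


Check whether y^2 = x^3 + 8 x + 3 (mod 17) for (x, y) = (8, 1).
LHS: y^2 = 1^2 mod 17 = 1
RHS: x^3 + 8 x + 3 = 8^3 + 8*8 + 3 mod 17 = 1
LHS = RHS

Yes, on the curve


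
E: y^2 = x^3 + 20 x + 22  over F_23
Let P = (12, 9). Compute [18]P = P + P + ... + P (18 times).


k = 18 = 10010_2 (binary, LSB first: 01001)
Double-and-add from P = (12, 9):
  bit 0 = 0: acc unchanged = O
  bit 1 = 1: acc = O + (8, 2) = (8, 2)
  bit 2 = 0: acc unchanged = (8, 2)
  bit 3 = 0: acc unchanged = (8, 2)
  bit 4 = 1: acc = (8, 2) + (13, 15) = (6, 17)

18P = (6, 17)


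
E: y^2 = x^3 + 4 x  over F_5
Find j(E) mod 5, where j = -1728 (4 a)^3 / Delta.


Delta = -16(4 a^3 + 27 b^2) mod 5 = 4
-1728 * (4 a)^3 = -1728 * (4*4)^3 mod 5 = 2
j = 2 * 4^(-1) mod 5 = 3

j = 3 (mod 5)


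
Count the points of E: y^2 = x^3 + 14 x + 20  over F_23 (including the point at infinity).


For each x in F_23, count y with y^2 = x^3 + 14 x + 20 mod 23:
  x = 1: RHS = 12, y in [9, 14]  -> 2 point(s)
  x = 4: RHS = 2, y in [5, 18]  -> 2 point(s)
  x = 5: RHS = 8, y in [10, 13]  -> 2 point(s)
  x = 7: RHS = 1, y in [1, 22]  -> 2 point(s)
  x = 8: RHS = 0, y in [0]  -> 1 point(s)
  x = 9: RHS = 1, y in [1, 22]  -> 2 point(s)
  x = 14: RHS = 16, y in [4, 19]  -> 2 point(s)
  x = 16: RHS = 16, y in [4, 19]  -> 2 point(s)
  x = 18: RHS = 9, y in [3, 20]  -> 2 point(s)
Affine points: 17. Add the point at infinity: total = 18.

#E(F_23) = 18


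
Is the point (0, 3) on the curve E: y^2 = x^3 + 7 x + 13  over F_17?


Check whether y^2 = x^3 + 7 x + 13 (mod 17) for (x, y) = (0, 3).
LHS: y^2 = 3^2 mod 17 = 9
RHS: x^3 + 7 x + 13 = 0^3 + 7*0 + 13 mod 17 = 13
LHS != RHS

No, not on the curve


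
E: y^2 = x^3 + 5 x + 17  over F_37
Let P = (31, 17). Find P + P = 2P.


Doubling: s = (3 x1^2 + a) / (2 y1)
s = (3*31^2 + 5) / (2*17) mod 37 = 24
x3 = s^2 - 2 x1 mod 37 = 24^2 - 2*31 = 33
y3 = s (x1 - x3) - y1 mod 37 = 24 * (31 - 33) - 17 = 9

2P = (33, 9)


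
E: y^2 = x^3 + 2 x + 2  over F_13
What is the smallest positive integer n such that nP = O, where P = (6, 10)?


Compute successive multiples of P until we hit O:
  1P = (6, 10)
  2P = (2, 12)
  3P = (2, 1)
  4P = (6, 3)
  5P = O

ord(P) = 5


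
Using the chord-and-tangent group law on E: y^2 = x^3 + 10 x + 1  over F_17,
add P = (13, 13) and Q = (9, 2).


P != Q, so use the chord formula.
s = (y2 - y1) / (x2 - x1) = (6) / (13) mod 17 = 7
x3 = s^2 - x1 - x2 mod 17 = 7^2 - 13 - 9 = 10
y3 = s (x1 - x3) - y1 mod 17 = 7 * (13 - 10) - 13 = 8

P + Q = (10, 8)


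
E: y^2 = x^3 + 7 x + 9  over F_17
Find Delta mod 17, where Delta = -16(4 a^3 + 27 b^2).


4 a^3 + 27 b^2 = 4*7^3 + 27*9^2 = 1372 + 2187 = 3559
Delta = -16 * (3559) = -56944
Delta mod 17 = 6

Delta = 6 (mod 17)


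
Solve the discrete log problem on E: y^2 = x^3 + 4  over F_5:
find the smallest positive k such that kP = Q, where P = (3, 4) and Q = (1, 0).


Enumerate multiples of P until we hit Q = (1, 0):
  1P = (3, 4)
  2P = (0, 3)
  3P = (1, 0)
Match found at i = 3.

k = 3


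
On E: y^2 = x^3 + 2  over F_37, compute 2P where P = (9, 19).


Doubling: s = (3 x1^2 + a) / (2 y1)
s = (3*9^2 + 0) / (2*19) mod 37 = 21
x3 = s^2 - 2 x1 mod 37 = 21^2 - 2*9 = 16
y3 = s (x1 - x3) - y1 mod 37 = 21 * (9 - 16) - 19 = 19

2P = (16, 19)


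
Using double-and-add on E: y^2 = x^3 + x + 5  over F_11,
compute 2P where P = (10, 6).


k = 2 = 10_2 (binary, LSB first: 01)
Double-and-add from P = (10, 6):
  bit 0 = 0: acc unchanged = O
  bit 1 = 1: acc = O + (7, 6) = (7, 6)

2P = (7, 6)


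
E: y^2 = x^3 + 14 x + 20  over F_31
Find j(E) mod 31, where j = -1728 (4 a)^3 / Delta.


Delta = -16(4 a^3 + 27 b^2) mod 31 = 24
-1728 * (4 a)^3 = -1728 * (4*14)^3 mod 31 = 8
j = 8 * 24^(-1) mod 31 = 21

j = 21 (mod 31)


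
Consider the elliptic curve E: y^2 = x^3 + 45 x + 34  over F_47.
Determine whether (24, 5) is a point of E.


Check whether y^2 = x^3 + 45 x + 34 (mod 47) for (x, y) = (24, 5).
LHS: y^2 = 5^2 mod 47 = 25
RHS: x^3 + 45 x + 34 = 24^3 + 45*24 + 34 mod 47 = 39
LHS != RHS

No, not on the curve


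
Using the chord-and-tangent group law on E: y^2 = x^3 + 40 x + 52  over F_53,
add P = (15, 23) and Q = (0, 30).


P != Q, so use the chord formula.
s = (y2 - y1) / (x2 - x1) = (7) / (38) mod 53 = 49
x3 = s^2 - x1 - x2 mod 53 = 49^2 - 15 - 0 = 1
y3 = s (x1 - x3) - y1 mod 53 = 49 * (15 - 1) - 23 = 27

P + Q = (1, 27)


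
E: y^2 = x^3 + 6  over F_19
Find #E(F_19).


For each x in F_19, count y with y^2 = x^3 + 0 x + 6 mod 19:
  x = 0: RHS = 6, y in [5, 14]  -> 2 point(s)
  x = 1: RHS = 7, y in [8, 11]  -> 2 point(s)
  x = 5: RHS = 17, y in [6, 13]  -> 2 point(s)
  x = 7: RHS = 7, y in [8, 11]  -> 2 point(s)
  x = 8: RHS = 5, y in [9, 10]  -> 2 point(s)
  x = 11: RHS = 7, y in [8, 11]  -> 2 point(s)
  x = 12: RHS = 5, y in [9, 10]  -> 2 point(s)
  x = 16: RHS = 17, y in [6, 13]  -> 2 point(s)
  x = 17: RHS = 17, y in [6, 13]  -> 2 point(s)
  x = 18: RHS = 5, y in [9, 10]  -> 2 point(s)
Affine points: 20. Add the point at infinity: total = 21.

#E(F_19) = 21


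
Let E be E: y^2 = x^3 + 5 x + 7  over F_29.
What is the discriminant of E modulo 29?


4 a^3 + 27 b^2 = 4*5^3 + 27*7^2 = 500 + 1323 = 1823
Delta = -16 * (1823) = -29168
Delta mod 29 = 6

Delta = 6 (mod 29)


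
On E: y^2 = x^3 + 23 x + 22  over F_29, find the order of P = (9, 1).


Compute successive multiples of P until we hit O:
  1P = (9, 1)
  2P = (10, 11)
  3P = (23, 4)
  4P = (4, 27)
  5P = (21, 15)
  6P = (6, 17)
  7P = (7, 27)
  8P = (8, 15)
  ... (continuing to 33P)
  33P = O

ord(P) = 33


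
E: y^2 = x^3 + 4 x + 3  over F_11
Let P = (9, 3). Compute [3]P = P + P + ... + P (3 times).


k = 3 = 11_2 (binary, LSB first: 11)
Double-and-add from P = (9, 3):
  bit 0 = 1: acc = O + (9, 3) = (9, 3)
  bit 1 = 1: acc = (9, 3) + (5, 4) = (6, 10)

3P = (6, 10)


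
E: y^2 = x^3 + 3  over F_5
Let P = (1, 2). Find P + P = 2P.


Doubling: s = (3 x1^2 + a) / (2 y1)
s = (3*1^2 + 0) / (2*2) mod 5 = 2
x3 = s^2 - 2 x1 mod 5 = 2^2 - 2*1 = 2
y3 = s (x1 - x3) - y1 mod 5 = 2 * (1 - 2) - 2 = 1

2P = (2, 1)


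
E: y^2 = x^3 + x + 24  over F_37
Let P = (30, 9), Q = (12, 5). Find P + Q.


P != Q, so use the chord formula.
s = (y2 - y1) / (x2 - x1) = (33) / (19) mod 37 = 29
x3 = s^2 - x1 - x2 mod 37 = 29^2 - 30 - 12 = 22
y3 = s (x1 - x3) - y1 mod 37 = 29 * (30 - 22) - 9 = 1

P + Q = (22, 1)


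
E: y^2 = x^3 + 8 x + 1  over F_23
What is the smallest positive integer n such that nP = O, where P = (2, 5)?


Compute successive multiples of P until we hit O:
  1P = (2, 5)
  2P = (0, 22)
  3P = (7, 3)
  4P = (16, 19)
  5P = (6, 14)
  6P = (10, 0)
  7P = (6, 9)
  8P = (16, 4)
  ... (continuing to 12P)
  12P = O

ord(P) = 12


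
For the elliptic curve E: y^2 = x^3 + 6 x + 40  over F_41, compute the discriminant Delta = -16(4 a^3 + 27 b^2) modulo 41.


4 a^3 + 27 b^2 = 4*6^3 + 27*40^2 = 864 + 43200 = 44064
Delta = -16 * (44064) = -705024
Delta mod 41 = 12

Delta = 12 (mod 41)


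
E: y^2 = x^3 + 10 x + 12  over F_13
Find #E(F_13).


For each x in F_13, count y with y^2 = x^3 + 10 x + 12 mod 13:
  x = 0: RHS = 12, y in [5, 8]  -> 2 point(s)
  x = 1: RHS = 10, y in [6, 7]  -> 2 point(s)
  x = 2: RHS = 1, y in [1, 12]  -> 2 point(s)
  x = 3: RHS = 4, y in [2, 11]  -> 2 point(s)
  x = 4: RHS = 12, y in [5, 8]  -> 2 point(s)
  x = 7: RHS = 9, y in [3, 10]  -> 2 point(s)
  x = 9: RHS = 12, y in [5, 8]  -> 2 point(s)
  x = 11: RHS = 10, y in [6, 7]  -> 2 point(s)
  x = 12: RHS = 1, y in [1, 12]  -> 2 point(s)
Affine points: 18. Add the point at infinity: total = 19.

#E(F_13) = 19


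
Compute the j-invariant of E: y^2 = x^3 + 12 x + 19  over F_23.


Delta = -16(4 a^3 + 27 b^2) mod 23 = 3
-1728 * (4 a)^3 = -1728 * (4*12)^3 mod 23 = 22
j = 22 * 3^(-1) mod 23 = 15

j = 15 (mod 23)


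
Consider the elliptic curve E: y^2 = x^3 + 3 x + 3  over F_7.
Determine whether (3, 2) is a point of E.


Check whether y^2 = x^3 + 3 x + 3 (mod 7) for (x, y) = (3, 2).
LHS: y^2 = 2^2 mod 7 = 4
RHS: x^3 + 3 x + 3 = 3^3 + 3*3 + 3 mod 7 = 4
LHS = RHS

Yes, on the curve


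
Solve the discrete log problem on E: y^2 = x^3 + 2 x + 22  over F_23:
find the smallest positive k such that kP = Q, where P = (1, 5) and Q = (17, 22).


Enumerate multiples of P until we hit Q = (17, 22):
  1P = (1, 5)
  2P = (4, 5)
  3P = (18, 18)
  4P = (17, 22)
Match found at i = 4.

k = 4


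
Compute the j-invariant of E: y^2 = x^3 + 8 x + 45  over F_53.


Delta = -16(4 a^3 + 27 b^2) mod 53 = 4
-1728 * (4 a)^3 = -1728 * (4*8)^3 mod 53 = 29
j = 29 * 4^(-1) mod 53 = 47

j = 47 (mod 53)


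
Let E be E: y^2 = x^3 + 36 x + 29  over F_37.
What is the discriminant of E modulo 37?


4 a^3 + 27 b^2 = 4*36^3 + 27*29^2 = 186624 + 22707 = 209331
Delta = -16 * (209331) = -3349296
Delta mod 37 = 18

Delta = 18 (mod 37)


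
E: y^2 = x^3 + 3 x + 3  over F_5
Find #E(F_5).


For each x in F_5, count y with y^2 = x^3 + 3 x + 3 mod 5:
  x = 3: RHS = 4, y in [2, 3]  -> 2 point(s)
  x = 4: RHS = 4, y in [2, 3]  -> 2 point(s)
Affine points: 4. Add the point at infinity: total = 5.

#E(F_5) = 5


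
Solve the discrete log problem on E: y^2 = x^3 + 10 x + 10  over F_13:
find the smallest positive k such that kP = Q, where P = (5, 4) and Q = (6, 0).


Enumerate multiples of P until we hit Q = (6, 0):
  1P = (5, 4)
  2P = (6, 0)
Match found at i = 2.

k = 2


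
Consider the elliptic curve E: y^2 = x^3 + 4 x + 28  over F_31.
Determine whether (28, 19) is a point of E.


Check whether y^2 = x^3 + 4 x + 28 (mod 31) for (x, y) = (28, 19).
LHS: y^2 = 19^2 mod 31 = 20
RHS: x^3 + 4 x + 28 = 28^3 + 4*28 + 28 mod 31 = 20
LHS = RHS

Yes, on the curve


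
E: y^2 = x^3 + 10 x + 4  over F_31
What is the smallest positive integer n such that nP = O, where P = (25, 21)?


Compute successive multiples of P until we hit O:
  1P = (25, 21)
  2P = (0, 2)
  3P = (10, 9)
  4P = (14, 25)
  5P = (28, 28)
  6P = (11, 22)
  7P = (23, 1)
  8P = (21, 19)
  ... (continuing to 35P)
  35P = O

ord(P) = 35


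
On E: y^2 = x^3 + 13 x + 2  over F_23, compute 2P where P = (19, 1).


k = 2 = 10_2 (binary, LSB first: 01)
Double-and-add from P = (19, 1):
  bit 0 = 0: acc unchanged = O
  bit 1 = 1: acc = O + (1, 19) = (1, 19)

2P = (1, 19)


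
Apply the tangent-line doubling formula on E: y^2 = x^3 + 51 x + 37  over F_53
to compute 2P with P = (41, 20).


Doubling: s = (3 x1^2 + a) / (2 y1)
s = (3*41^2 + 51) / (2*20) mod 53 = 24
x3 = s^2 - 2 x1 mod 53 = 24^2 - 2*41 = 17
y3 = s (x1 - x3) - y1 mod 53 = 24 * (41 - 17) - 20 = 26

2P = (17, 26)


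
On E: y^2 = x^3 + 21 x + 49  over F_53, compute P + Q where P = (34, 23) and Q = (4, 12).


P != Q, so use the chord formula.
s = (y2 - y1) / (x2 - x1) = (42) / (23) mod 53 = 41
x3 = s^2 - x1 - x2 mod 53 = 41^2 - 34 - 4 = 0
y3 = s (x1 - x3) - y1 mod 53 = 41 * (34 - 0) - 23 = 46

P + Q = (0, 46)


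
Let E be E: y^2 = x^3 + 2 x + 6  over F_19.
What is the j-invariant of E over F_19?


Delta = -16(4 a^3 + 27 b^2) mod 19 = 10
-1728 * (4 a)^3 = -1728 * (4*2)^3 mod 19 = 18
j = 18 * 10^(-1) mod 19 = 17

j = 17 (mod 19)


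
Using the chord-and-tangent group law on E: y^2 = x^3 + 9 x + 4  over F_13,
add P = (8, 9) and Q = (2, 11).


P != Q, so use the chord formula.
s = (y2 - y1) / (x2 - x1) = (2) / (7) mod 13 = 4
x3 = s^2 - x1 - x2 mod 13 = 4^2 - 8 - 2 = 6
y3 = s (x1 - x3) - y1 mod 13 = 4 * (8 - 6) - 9 = 12

P + Q = (6, 12)


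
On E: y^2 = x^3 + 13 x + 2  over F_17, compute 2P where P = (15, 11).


Doubling: s = (3 x1^2 + a) / (2 y1)
s = (3*15^2 + 13) / (2*11) mod 17 = 5
x3 = s^2 - 2 x1 mod 17 = 5^2 - 2*15 = 12
y3 = s (x1 - x3) - y1 mod 17 = 5 * (15 - 12) - 11 = 4

2P = (12, 4)


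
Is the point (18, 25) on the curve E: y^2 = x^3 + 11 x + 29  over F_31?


Check whether y^2 = x^3 + 11 x + 29 (mod 31) for (x, y) = (18, 25).
LHS: y^2 = 25^2 mod 31 = 5
RHS: x^3 + 11 x + 29 = 18^3 + 11*18 + 29 mod 31 = 14
LHS != RHS

No, not on the curve


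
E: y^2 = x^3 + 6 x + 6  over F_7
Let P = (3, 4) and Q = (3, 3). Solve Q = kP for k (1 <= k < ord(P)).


Enumerate multiples of P until we hit Q = (3, 3):
  1P = (3, 4)
  2P = (5, 0)
  3P = (3, 3)
Match found at i = 3.

k = 3


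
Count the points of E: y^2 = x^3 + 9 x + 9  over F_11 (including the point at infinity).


For each x in F_11, count y with y^2 = x^3 + 9 x + 9 mod 11:
  x = 0: RHS = 9, y in [3, 8]  -> 2 point(s)
  x = 5: RHS = 3, y in [5, 6]  -> 2 point(s)
  x = 6: RHS = 4, y in [2, 9]  -> 2 point(s)
  x = 9: RHS = 5, y in [4, 7]  -> 2 point(s)
Affine points: 8. Add the point at infinity: total = 9.

#E(F_11) = 9


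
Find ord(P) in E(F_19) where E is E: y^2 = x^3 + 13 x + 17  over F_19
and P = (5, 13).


Compute successive multiples of P until we hit O:
  1P = (5, 13)
  2P = (10, 11)
  3P = (11, 16)
  4P = (8, 14)
  5P = (4, 0)
  6P = (8, 5)
  7P = (11, 3)
  8P = (10, 8)
  ... (continuing to 10P)
  10P = O

ord(P) = 10


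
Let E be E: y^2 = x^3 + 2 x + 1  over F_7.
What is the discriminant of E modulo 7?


4 a^3 + 27 b^2 = 4*2^3 + 27*1^2 = 32 + 27 = 59
Delta = -16 * (59) = -944
Delta mod 7 = 1

Delta = 1 (mod 7)


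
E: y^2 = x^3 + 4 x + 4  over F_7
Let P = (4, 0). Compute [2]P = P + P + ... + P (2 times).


k = 2 = 10_2 (binary, LSB first: 01)
Double-and-add from P = (4, 0):
  bit 0 = 0: acc unchanged = O
  bit 1 = 1: acc = O + O = O

2P = O


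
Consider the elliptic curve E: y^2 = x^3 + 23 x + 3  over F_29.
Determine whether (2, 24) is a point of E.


Check whether y^2 = x^3 + 23 x + 3 (mod 29) for (x, y) = (2, 24).
LHS: y^2 = 24^2 mod 29 = 25
RHS: x^3 + 23 x + 3 = 2^3 + 23*2 + 3 mod 29 = 28
LHS != RHS

No, not on the curve


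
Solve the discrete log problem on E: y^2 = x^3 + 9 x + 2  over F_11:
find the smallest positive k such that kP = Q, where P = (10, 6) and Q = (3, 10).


Enumerate multiples of P until we hit Q = (3, 10):
  1P = (10, 6)
  2P = (3, 1)
  3P = (3, 10)
Match found at i = 3.

k = 3


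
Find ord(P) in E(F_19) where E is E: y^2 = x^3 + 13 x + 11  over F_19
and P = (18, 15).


Compute successive multiples of P until we hit O:
  1P = (18, 15)
  2P = (6, 18)
  3P = (1, 14)
  4P = (5, 7)
  5P = (2, 8)
  6P = (15, 16)
  7P = (3, 18)
  8P = (14, 7)
  ... (continuing to 22P)
  22P = O

ord(P) = 22


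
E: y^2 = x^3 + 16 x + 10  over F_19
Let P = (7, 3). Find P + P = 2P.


Doubling: s = (3 x1^2 + a) / (2 y1)
s = (3*7^2 + 16) / (2*3) mod 19 = 5
x3 = s^2 - 2 x1 mod 19 = 5^2 - 2*7 = 11
y3 = s (x1 - x3) - y1 mod 19 = 5 * (7 - 11) - 3 = 15

2P = (11, 15)


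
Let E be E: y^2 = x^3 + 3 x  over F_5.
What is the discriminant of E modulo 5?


4 a^3 + 27 b^2 = 4*3^3 + 27*0^2 = 108 + 0 = 108
Delta = -16 * (108) = -1728
Delta mod 5 = 2

Delta = 2 (mod 5)


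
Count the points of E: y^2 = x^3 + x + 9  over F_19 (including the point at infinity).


For each x in F_19, count y with y^2 = x^3 + 1 x + 9 mod 19:
  x = 0: RHS = 9, y in [3, 16]  -> 2 point(s)
  x = 1: RHS = 11, y in [7, 12]  -> 2 point(s)
  x = 2: RHS = 0, y in [0]  -> 1 point(s)
  x = 3: RHS = 1, y in [1, 18]  -> 2 point(s)
  x = 4: RHS = 1, y in [1, 18]  -> 2 point(s)
  x = 5: RHS = 6, y in [5, 14]  -> 2 point(s)
  x = 7: RHS = 17, y in [6, 13]  -> 2 point(s)
  x = 8: RHS = 16, y in [4, 15]  -> 2 point(s)
  x = 9: RHS = 6, y in [5, 14]  -> 2 point(s)
  x = 12: RHS = 1, y in [1, 18]  -> 2 point(s)
  x = 15: RHS = 17, y in [6, 13]  -> 2 point(s)
  x = 16: RHS = 17, y in [6, 13]  -> 2 point(s)
  x = 18: RHS = 7, y in [8, 11]  -> 2 point(s)
Affine points: 25. Add the point at infinity: total = 26.

#E(F_19) = 26


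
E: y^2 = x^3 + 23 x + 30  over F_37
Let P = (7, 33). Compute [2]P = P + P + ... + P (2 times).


k = 2 = 10_2 (binary, LSB first: 01)
Double-and-add from P = (7, 33):
  bit 0 = 0: acc unchanged = O
  bit 1 = 1: acc = O + (19, 0) = (19, 0)

2P = (19, 0)


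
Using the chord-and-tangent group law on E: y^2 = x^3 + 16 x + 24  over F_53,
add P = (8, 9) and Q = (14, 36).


P != Q, so use the chord formula.
s = (y2 - y1) / (x2 - x1) = (27) / (6) mod 53 = 31
x3 = s^2 - x1 - x2 mod 53 = 31^2 - 8 - 14 = 38
y3 = s (x1 - x3) - y1 mod 53 = 31 * (8 - 38) - 9 = 15

P + Q = (38, 15)


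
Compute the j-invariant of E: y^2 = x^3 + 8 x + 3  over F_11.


Delta = -16(4 a^3 + 27 b^2) mod 11 = 7
-1728 * (4 a)^3 = -1728 * (4*8)^3 mod 11 = 1
j = 1 * 7^(-1) mod 11 = 8

j = 8 (mod 11)


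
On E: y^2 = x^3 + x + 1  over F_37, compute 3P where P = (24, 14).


k = 3 = 11_2 (binary, LSB first: 11)
Double-and-add from P = (24, 14):
  bit 0 = 1: acc = O + (24, 14) = (24, 14)
  bit 1 = 1: acc = (24, 14) + (35, 19) = (36, 31)

3P = (36, 31)


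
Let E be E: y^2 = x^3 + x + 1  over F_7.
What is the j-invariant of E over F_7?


Delta = -16(4 a^3 + 27 b^2) mod 7 = 1
-1728 * (4 a)^3 = -1728 * (4*1)^3 mod 7 = 1
j = 1 * 1^(-1) mod 7 = 1

j = 1 (mod 7)


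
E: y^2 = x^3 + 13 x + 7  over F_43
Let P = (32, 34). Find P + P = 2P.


Doubling: s = (3 x1^2 + a) / (2 y1)
s = (3*32^2 + 13) / (2*34) mod 43 = 3
x3 = s^2 - 2 x1 mod 43 = 3^2 - 2*32 = 31
y3 = s (x1 - x3) - y1 mod 43 = 3 * (32 - 31) - 34 = 12

2P = (31, 12)


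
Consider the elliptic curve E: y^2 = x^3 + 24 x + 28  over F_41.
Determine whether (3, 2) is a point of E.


Check whether y^2 = x^3 + 24 x + 28 (mod 41) for (x, y) = (3, 2).
LHS: y^2 = 2^2 mod 41 = 4
RHS: x^3 + 24 x + 28 = 3^3 + 24*3 + 28 mod 41 = 4
LHS = RHS

Yes, on the curve


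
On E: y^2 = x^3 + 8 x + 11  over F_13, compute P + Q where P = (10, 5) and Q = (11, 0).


P != Q, so use the chord formula.
s = (y2 - y1) / (x2 - x1) = (8) / (1) mod 13 = 8
x3 = s^2 - x1 - x2 mod 13 = 8^2 - 10 - 11 = 4
y3 = s (x1 - x3) - y1 mod 13 = 8 * (10 - 4) - 5 = 4

P + Q = (4, 4)


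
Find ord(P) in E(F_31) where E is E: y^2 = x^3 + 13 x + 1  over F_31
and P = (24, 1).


Compute successive multiples of P until we hit O:
  1P = (24, 1)
  2P = (28, 20)
  3P = (19, 15)
  4P = (7, 1)
  5P = (0, 30)
  6P = (21, 7)
  7P = (21, 24)
  8P = (0, 1)
  ... (continuing to 13P)
  13P = O

ord(P) = 13


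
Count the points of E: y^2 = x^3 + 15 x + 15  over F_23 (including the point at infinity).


For each x in F_23, count y with y^2 = x^3 + 15 x + 15 mod 23:
  x = 1: RHS = 8, y in [10, 13]  -> 2 point(s)
  x = 3: RHS = 18, y in [8, 15]  -> 2 point(s)
  x = 4: RHS = 1, y in [1, 22]  -> 2 point(s)
  x = 5: RHS = 8, y in [10, 13]  -> 2 point(s)
  x = 7: RHS = 3, y in [7, 16]  -> 2 point(s)
  x = 8: RHS = 3, y in [7, 16]  -> 2 point(s)
  x = 11: RHS = 16, y in [4, 19]  -> 2 point(s)
  x = 14: RHS = 2, y in [5, 18]  -> 2 point(s)
  x = 15: RHS = 4, y in [2, 21]  -> 2 point(s)
  x = 16: RHS = 4, y in [2, 21]  -> 2 point(s)
  x = 17: RHS = 8, y in [10, 13]  -> 2 point(s)
  x = 19: RHS = 6, y in [11, 12]  -> 2 point(s)
  x = 20: RHS = 12, y in [9, 14]  -> 2 point(s)
  x = 21: RHS = 0, y in [0]  -> 1 point(s)
Affine points: 27. Add the point at infinity: total = 28.

#E(F_23) = 28


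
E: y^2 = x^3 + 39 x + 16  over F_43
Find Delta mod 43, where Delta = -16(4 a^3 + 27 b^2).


4 a^3 + 27 b^2 = 4*39^3 + 27*16^2 = 237276 + 6912 = 244188
Delta = -16 * (244188) = -3907008
Delta mod 43 = 15

Delta = 15 (mod 43)


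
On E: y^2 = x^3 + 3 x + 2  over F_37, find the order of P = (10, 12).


Compute successive multiples of P until we hit O:
  1P = (10, 12)
  2P = (7, 12)
  3P = (20, 25)
  4P = (32, 26)
  5P = (11, 21)
  6P = (23, 19)
  7P = (31, 8)
  8P = (3, 36)
  ... (continuing to 34P)
  34P = O

ord(P) = 34


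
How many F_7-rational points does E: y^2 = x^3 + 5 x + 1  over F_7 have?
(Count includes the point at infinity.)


For each x in F_7, count y with y^2 = x^3 + 5 x + 1 mod 7:
  x = 0: RHS = 1, y in [1, 6]  -> 2 point(s)
  x = 1: RHS = 0, y in [0]  -> 1 point(s)
  x = 3: RHS = 1, y in [1, 6]  -> 2 point(s)
  x = 4: RHS = 1, y in [1, 6]  -> 2 point(s)
  x = 5: RHS = 4, y in [2, 5]  -> 2 point(s)
  x = 6: RHS = 2, y in [3, 4]  -> 2 point(s)
Affine points: 11. Add the point at infinity: total = 12.

#E(F_7) = 12


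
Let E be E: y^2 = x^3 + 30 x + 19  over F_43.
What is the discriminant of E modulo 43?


4 a^3 + 27 b^2 = 4*30^3 + 27*19^2 = 108000 + 9747 = 117747
Delta = -16 * (117747) = -1883952
Delta mod 43 = 7

Delta = 7 (mod 43)


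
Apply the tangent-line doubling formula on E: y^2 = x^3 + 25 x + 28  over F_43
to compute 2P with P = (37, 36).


Doubling: s = (3 x1^2 + a) / (2 y1)
s = (3*37^2 + 25) / (2*36) mod 43 = 12
x3 = s^2 - 2 x1 mod 43 = 12^2 - 2*37 = 27
y3 = s (x1 - x3) - y1 mod 43 = 12 * (37 - 27) - 36 = 41

2P = (27, 41)


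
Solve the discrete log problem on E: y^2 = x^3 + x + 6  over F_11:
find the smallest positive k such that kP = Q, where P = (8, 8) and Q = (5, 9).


Enumerate multiples of P until we hit Q = (5, 9):
  1P = (8, 8)
  2P = (7, 2)
  3P = (10, 2)
  4P = (2, 7)
  5P = (5, 9)
Match found at i = 5.

k = 5


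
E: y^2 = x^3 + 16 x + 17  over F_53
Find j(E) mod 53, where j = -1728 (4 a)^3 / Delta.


Delta = -16(4 a^3 + 27 b^2) mod 53 = 14
-1728 * (4 a)^3 = -1728 * (4*16)^3 mod 53 = 20
j = 20 * 14^(-1) mod 53 = 9

j = 9 (mod 53)


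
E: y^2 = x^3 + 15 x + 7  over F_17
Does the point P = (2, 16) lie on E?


Check whether y^2 = x^3 + 15 x + 7 (mod 17) for (x, y) = (2, 16).
LHS: y^2 = 16^2 mod 17 = 1
RHS: x^3 + 15 x + 7 = 2^3 + 15*2 + 7 mod 17 = 11
LHS != RHS

No, not on the curve


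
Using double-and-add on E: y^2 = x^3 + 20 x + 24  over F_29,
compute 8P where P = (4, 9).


k = 8 = 1000_2 (binary, LSB first: 0001)
Double-and-add from P = (4, 9):
  bit 0 = 0: acc unchanged = O
  bit 1 = 0: acc unchanged = O
  bit 2 = 0: acc unchanged = O
  bit 3 = 1: acc = O + (4, 20) = (4, 20)

8P = (4, 20)


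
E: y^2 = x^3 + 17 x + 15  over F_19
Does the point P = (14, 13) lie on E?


Check whether y^2 = x^3 + 17 x + 15 (mod 19) for (x, y) = (14, 13).
LHS: y^2 = 13^2 mod 19 = 17
RHS: x^3 + 17 x + 15 = 14^3 + 17*14 + 15 mod 19 = 14
LHS != RHS

No, not on the curve
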